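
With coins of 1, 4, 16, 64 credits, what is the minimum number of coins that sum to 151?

7

Greedy: take as many of the largest coin as possible, then repeat with the remainder.
151 − 2×64→23 − 1×16→7 − 1×4→3 − 3×1→0
Total coins = 2 + 1 + 1 + 3 = 7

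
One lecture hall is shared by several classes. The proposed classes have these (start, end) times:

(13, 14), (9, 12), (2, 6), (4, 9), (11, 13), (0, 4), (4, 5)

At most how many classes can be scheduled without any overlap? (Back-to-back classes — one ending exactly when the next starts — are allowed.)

4

Order by finish time; keep every interval that doesn't clash with the previous kept one.
By end time: (0,4), (4,5), (2,6), (4,9), (9,12), (11,13), (13,14).
Pick (0,4); next start ≥ 4 → (4,5); next start ≥ 5 → (9,12); next start ≥ 12 → (13,14).
Selected 4 classes.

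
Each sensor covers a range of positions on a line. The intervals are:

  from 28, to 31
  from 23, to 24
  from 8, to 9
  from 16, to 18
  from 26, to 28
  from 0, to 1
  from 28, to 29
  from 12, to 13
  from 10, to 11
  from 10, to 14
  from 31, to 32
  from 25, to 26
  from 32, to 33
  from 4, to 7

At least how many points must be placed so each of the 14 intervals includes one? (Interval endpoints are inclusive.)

10

Sorted: [0,1] [4,7] [8,9] [10,11] [12,13] [10,14] [16,18] [23,24] [25,26] [26,28] [28,29] [28,31] [31,32] [32,33]
{[0,1]} hit by 1; {[4,7]} hit by 7; {[8,9]} hit by 9; {[10,11]} hit by 11; {[12,13],[10,14]} hit by 13; {[16,18]} hit by 18; {[23,24]} hit by 24; {[25,26],[26,28]} hit by 26; {[28,29],[28,31]} hit by 29; {[31,32],[32,33]} hit by 32.
Points: 1, 7, 9, 11, 13, 18, 24, 26, 29, 32 (10 total).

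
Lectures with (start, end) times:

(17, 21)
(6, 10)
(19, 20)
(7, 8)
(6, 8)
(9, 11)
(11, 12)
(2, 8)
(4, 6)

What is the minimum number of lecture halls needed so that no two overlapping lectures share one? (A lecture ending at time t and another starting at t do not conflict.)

The answer is the maximum number of intervals overlapping at any instant.
Events (time:±→running): 2:+→1 4:+→2 6:-→1 6:+→2 6:+→3 7:+→4 … peak 4.

4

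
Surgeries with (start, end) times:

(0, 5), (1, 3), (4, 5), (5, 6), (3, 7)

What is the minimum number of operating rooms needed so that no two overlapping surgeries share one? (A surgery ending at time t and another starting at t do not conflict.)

Count concurrent intervals with a sweep; the peak is the room count.
starts: [0, 1, 3, 4, 5]
ends:   [3, 5, 5, 6, 7]
s0→1 s1→2 e3→1 s3→2 s4→3  — peak 3.

3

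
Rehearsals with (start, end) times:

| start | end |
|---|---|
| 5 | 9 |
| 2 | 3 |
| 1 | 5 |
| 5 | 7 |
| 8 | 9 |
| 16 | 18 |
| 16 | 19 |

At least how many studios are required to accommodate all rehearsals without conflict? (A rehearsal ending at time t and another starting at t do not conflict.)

2

starts: [1, 2, 5, 5, 8, 16, 16]
ends:   [3, 5, 7, 9, 9, 18, 19]
s1→1 s2→2  — peak 2.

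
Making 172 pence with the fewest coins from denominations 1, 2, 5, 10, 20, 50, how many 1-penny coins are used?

0

Use the largest denomination that fits, subtract, and repeat.
172 − 3×50→22 − 1×20→2 − 1×2→0
Count of 1: 0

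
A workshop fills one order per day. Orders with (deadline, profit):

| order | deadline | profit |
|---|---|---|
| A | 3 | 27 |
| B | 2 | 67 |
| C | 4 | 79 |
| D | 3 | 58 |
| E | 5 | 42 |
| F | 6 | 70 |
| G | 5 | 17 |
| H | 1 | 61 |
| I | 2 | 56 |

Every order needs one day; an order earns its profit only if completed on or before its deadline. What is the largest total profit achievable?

Sort by profit descending; place each in the latest free slot ≤ its deadline.
Profit order: C=79 F=70 B=67 H=61 D=58 I=56 E=42 A=27 G=17
Assign: C→slot 4, F→slot 6, B→slot 2, H→slot 1, D→slot 3, I skipped, E→slot 5, A skipped, G skipped.
Slots: [1:H] [2:B] [3:D] [4:C] [5:E] [6:F]
Profit = 61 + 67 + 58 + 79 + 42 + 70 = 377

377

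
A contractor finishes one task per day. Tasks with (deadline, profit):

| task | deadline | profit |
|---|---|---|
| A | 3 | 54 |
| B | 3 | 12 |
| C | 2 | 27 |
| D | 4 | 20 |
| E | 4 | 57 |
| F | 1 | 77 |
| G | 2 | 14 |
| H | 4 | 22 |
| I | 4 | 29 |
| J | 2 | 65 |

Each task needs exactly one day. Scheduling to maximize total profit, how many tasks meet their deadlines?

By profit: F(d1,77), J(d2,65), E(d4,57), A(d3,54), I(d4,29), C(d2,27), H(d4,22), D(d4,20), G(d2,14), B(d3,12)
F→slot 1; J→slot 2; E→slot 4; A→slot 3; I skipped; C skipped; H skipped; D skipped; G skipped; B skipped.
4 of 10 scheduled.

4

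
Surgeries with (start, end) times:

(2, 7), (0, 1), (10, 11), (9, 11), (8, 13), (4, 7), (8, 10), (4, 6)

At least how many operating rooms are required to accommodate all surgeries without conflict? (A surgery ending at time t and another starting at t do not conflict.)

The answer is the maximum number of intervals overlapping at any instant.
Events (time:±→running): 0:+→1 1:-→0 2:+→1 4:+→2 4:+→3 … peak 3.

3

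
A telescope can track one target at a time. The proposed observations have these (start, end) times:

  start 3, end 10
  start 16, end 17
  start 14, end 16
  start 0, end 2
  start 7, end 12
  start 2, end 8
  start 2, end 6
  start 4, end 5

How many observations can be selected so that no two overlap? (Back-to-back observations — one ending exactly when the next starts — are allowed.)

By end time: (0,2), (4,5), (2,6), (2,8), (3,10), (7,12), (14,16), (16,17).
Pick (0,2); next start ≥ 2 → (4,5); next start ≥ 5 → (7,12); next start ≥ 12 → (14,16); next start ≥ 16 → (16,17).
Selected 5 observations.

5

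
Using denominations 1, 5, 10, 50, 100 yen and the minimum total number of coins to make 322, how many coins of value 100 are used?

Use the largest denomination that fits, subtract, and repeat.
322 − 3×100→22 − 2×10→2 − 2×1→0
Count of 100: 3

3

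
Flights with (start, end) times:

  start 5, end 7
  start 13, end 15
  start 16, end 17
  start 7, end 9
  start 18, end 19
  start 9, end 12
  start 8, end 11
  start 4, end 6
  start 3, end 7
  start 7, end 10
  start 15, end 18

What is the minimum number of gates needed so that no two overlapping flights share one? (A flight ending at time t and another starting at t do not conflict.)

Count concurrent intervals with a sweep; the peak is the room count.
Events (time:±→running): 3:+→1 4:+→2 5:+→3 … peak 3.

3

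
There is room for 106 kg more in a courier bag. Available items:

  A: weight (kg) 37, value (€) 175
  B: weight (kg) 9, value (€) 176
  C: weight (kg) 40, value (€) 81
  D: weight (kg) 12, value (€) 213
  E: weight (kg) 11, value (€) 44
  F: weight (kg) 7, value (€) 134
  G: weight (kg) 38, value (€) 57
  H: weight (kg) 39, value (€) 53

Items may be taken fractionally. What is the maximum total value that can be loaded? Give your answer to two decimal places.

Order: B (176/9=19.56) > F (134/7=19.14) > D (213/12=17.75) > A (175/37=4.73) > E (44/11=4.00) > C (81/40=2.02) > G (57/38=1.50) > H (53/39=1.36)
Fill: take B (9 @ 176) → take F (7 @ 134) → take D (12 @ 213) → take A (37 @ 175) → take E (11 @ 44) → take 30/40 of C → 60.75; 106/106 used.
Total value = 802.75

802.75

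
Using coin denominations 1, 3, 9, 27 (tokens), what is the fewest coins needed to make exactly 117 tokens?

5

117 = 4×27 + 1×9
Total coins = 4 + 1 = 5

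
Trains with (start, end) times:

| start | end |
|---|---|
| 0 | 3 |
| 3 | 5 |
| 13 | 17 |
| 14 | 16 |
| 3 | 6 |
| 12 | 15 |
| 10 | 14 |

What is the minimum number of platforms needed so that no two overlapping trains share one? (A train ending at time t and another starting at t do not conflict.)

3

The answer is the maximum number of intervals overlapping at any instant.
starts: [0, 3, 3, 10, 12, 13, 14]
ends:   [3, 5, 6, 14, 15, 16, 17]
s0→1 e3→0 s3→1 s3→2 e5→1 e6→0 s10→1 s12→2 s13→3  — peak 3.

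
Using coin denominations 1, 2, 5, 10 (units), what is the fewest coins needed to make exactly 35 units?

4

35 = 3×10 + 1×5
Total coins = 3 + 1 = 4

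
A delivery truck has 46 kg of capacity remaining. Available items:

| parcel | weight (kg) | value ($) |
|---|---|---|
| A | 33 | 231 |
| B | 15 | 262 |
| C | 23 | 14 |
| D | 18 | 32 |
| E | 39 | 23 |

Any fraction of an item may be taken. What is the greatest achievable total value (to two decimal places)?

Greedy by value/weight ratio, highest first.
Ratios (sorted): B 17.47, A 7.00, D 1.78, C 0.61, E 0.59
take B (15 @ 262); take 31/33 of A → 217.00. Capacity used 46/46.
Total value = 479.00

479.00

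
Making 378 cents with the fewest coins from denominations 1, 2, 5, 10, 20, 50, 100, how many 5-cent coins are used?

1

378 − 3×100→78 − 1×50→28 − 1×20→8 − 1×5→3 − 1×2→1 − 1×1→0
Count of 5: 1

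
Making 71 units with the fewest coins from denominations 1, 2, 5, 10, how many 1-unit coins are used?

Greedy: take as many of the largest coin as possible, then repeat with the remainder.
71 = 7×10 + 1×1
Count of 1: 1

1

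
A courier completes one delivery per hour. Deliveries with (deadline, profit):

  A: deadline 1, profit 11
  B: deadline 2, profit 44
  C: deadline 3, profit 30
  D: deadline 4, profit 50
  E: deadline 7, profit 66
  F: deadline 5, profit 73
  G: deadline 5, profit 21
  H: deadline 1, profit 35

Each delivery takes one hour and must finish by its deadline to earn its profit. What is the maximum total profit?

Sort by profit descending; place each in the latest free slot ≤ its deadline.
By profit: F(d5,73), E(d7,66), D(d4,50), B(d2,44), H(d1,35), C(d3,30), G(d5,21), A(d1,11)
F→slot 5; E→slot 7; D→slot 4; B→slot 2; H→slot 1; C→slot 3; G skipped; A skipped.
Profit = 35 + 44 + 30 + 50 + 73 + 66 = 298

298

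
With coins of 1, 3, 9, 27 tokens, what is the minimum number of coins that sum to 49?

Greedy: take as many of the largest coin as possible, then repeat with the remainder.
49 − 1×27→22 − 2×9→4 − 1×3→1 − 1×1→0
Total coins = 1 + 2 + 1 + 1 = 5

5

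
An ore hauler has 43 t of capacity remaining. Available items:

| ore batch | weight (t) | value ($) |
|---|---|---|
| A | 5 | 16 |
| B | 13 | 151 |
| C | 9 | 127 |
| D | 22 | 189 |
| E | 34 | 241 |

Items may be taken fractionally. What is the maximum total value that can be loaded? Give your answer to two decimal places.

458.41

Sort by value per unit weight and fill in that order.
Order: C (127/9=14.11) > B (151/13=11.62) > D (189/22=8.59) > E (241/34=7.09) > A (16/5=3.20)
Fill: take C (9 @ 127) → take B (13 @ 151) → take 21/22 of D → 180.41; 43/43 used.
Total value = 458.41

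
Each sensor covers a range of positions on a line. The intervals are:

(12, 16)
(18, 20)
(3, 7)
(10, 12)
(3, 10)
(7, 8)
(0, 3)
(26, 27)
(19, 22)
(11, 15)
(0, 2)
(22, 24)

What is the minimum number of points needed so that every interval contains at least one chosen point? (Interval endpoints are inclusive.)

6

By right end: [0,2]  [0,3]  [3,7]  [7,8]  [3,10]  [10,12]  [11,15]  [12,16]  [18,20]  [19,22]  [22,24]  [26,27]
[0,2] uncovered → point at 2; [3,7] uncovered → point at 7; [10,12] uncovered → point at 12; [18,20] uncovered → point at 20; [22,24] uncovered → point at 24; [26,27] uncovered → point at 27.
Points: 2, 7, 12, 20, 24, 27 (6 total).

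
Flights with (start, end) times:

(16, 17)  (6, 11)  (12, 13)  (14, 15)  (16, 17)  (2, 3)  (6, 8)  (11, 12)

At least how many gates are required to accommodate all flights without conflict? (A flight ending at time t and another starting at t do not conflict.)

The answer is the maximum number of intervals overlapping at any instant.
starts: [2, 6, 6, 11, 12, 14, 16, 16]
ends:   [3, 8, 11, 12, 13, 15, 17, 17]
s2→1 e3→0 s6→1 s6→2  — peak 2.

2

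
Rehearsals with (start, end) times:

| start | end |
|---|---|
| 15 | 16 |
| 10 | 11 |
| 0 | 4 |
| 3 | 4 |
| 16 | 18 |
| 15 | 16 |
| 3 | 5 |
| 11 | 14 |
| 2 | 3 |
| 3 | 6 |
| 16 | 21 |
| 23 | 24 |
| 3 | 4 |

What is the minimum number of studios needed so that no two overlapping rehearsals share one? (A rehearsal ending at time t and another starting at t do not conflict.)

5

Count concurrent intervals with a sweep; the peak is the room count.
Events (time:±→running): 0:+→1 2:+→2 3:-→1 3:+→2 3:+→3 3:+→4 3:+→5 … peak 5.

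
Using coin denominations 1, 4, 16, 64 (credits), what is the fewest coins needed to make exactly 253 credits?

253 = 3×64 + 3×16 + 3×4 + 1×1
Total coins = 3 + 3 + 3 + 1 = 10

10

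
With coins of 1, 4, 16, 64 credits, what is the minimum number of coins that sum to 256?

256 − 4×64→0
Total coins = 4 = 4

4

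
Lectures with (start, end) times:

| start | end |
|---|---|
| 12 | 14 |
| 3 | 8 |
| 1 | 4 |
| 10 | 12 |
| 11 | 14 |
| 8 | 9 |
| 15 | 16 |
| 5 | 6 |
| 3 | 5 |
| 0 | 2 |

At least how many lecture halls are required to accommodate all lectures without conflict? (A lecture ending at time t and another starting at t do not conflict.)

starts: [0, 1, 3, 3, 5, 8, 10, 11, 12, 15]
ends:   [2, 4, 5, 6, 8, 9, 12, 14, 14, 16]
s0→1 s1→2 e2→1 s3→2 s3→3  — peak 3.

3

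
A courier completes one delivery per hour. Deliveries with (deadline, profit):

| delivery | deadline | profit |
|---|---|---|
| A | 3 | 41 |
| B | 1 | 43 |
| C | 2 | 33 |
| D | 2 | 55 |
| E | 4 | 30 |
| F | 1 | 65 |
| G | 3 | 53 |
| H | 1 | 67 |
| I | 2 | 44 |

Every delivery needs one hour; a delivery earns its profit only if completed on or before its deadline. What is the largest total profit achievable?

205

Sort by profit descending; place each in the latest free slot ≤ its deadline.
By profit: H(d1,67), F(d1,65), D(d2,55), G(d3,53), I(d2,44), B(d1,43), A(d3,41), C(d2,33), E(d4,30)
H→slot 1; F skipped; D→slot 2; G→slot 3; I skipped; B skipped; A skipped; C skipped; E→slot 4.
Profit = 67 + 55 + 53 + 30 = 205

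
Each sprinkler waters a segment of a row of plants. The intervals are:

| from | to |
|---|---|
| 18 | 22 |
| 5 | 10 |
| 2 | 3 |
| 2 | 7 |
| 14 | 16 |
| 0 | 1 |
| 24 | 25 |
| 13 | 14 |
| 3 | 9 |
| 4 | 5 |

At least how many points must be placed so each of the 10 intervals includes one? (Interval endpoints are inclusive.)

Sort by right endpoint; whenever an interval is uncovered, place a point at its right end.
By right end: [0,1]  [2,3]  [4,5]  [2,7]  [3,9]  [5,10]  [13,14]  [14,16]  [18,22]  [24,25]
[0,1] uncovered → point at 1; [2,3] uncovered → point at 3; [4,5] uncovered → point at 5; [13,14] uncovered → point at 14; [18,22] uncovered → point at 22; [24,25] uncovered → point at 25.
Points: 1, 3, 5, 14, 22, 25 (6 total).

6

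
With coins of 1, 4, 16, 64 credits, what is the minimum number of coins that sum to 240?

6

Greedy: take as many of the largest coin as possible, then repeat with the remainder.
240 = 3×64 + 3×16
Total coins = 3 + 3 = 6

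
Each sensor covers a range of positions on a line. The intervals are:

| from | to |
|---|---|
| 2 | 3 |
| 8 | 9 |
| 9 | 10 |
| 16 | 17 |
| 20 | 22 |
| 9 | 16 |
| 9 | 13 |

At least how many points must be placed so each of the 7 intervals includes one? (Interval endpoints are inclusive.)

Sorted: [2,3] [8,9] [9,10] [9,13] [9,16] [16,17] [20,22]
{[2,3]} hit by 3; {[8,9],[9,10],[9,13],[9,16]} hit by 9; {[16,17]} hit by 17; {[20,22]} hit by 22.
Points: 3, 9, 17, 22 (4 total).

4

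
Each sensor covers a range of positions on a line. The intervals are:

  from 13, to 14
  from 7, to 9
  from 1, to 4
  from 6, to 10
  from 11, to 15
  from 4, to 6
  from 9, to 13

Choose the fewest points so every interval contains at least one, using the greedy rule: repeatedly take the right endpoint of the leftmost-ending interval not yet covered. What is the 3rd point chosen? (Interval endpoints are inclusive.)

Process intervals by earliest right end; each time one isn't hit yet, stab at its right endpoint.
By right end: [1,4]  [4,6]  [7,9]  [6,10]  [9,13]  [13,14]  [11,15]
[1,4] uncovered → point at 4; [7,9] uncovered → point at 9; [13,14] uncovered → point at 14.
Points: 4, 9, 14 (3 total).

14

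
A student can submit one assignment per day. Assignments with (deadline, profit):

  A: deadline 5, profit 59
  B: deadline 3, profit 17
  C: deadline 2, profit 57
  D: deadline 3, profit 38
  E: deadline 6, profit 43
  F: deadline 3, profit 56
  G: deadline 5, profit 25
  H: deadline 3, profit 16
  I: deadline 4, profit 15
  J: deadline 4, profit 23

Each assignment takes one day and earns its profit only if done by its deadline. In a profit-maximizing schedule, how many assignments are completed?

6

Take jobs in profit order; each goes to the latest open slot no later than its deadline.
By profit: A(d5,59), C(d2,57), F(d3,56), E(d6,43), D(d3,38), G(d5,25), J(d4,23), B(d3,17), H(d3,16), I(d4,15)
A→slot 5; C→slot 2; F→slot 3; E→slot 6; D→slot 1; G→slot 4; J skipped; B skipped; H skipped; I skipped.
6 of 10 scheduled.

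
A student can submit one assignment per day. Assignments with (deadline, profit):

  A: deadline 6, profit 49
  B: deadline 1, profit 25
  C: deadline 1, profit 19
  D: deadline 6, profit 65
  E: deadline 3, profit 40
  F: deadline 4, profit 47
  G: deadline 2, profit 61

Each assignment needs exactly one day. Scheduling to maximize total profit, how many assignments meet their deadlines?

Sort by profit descending; place each in the latest free slot ≤ its deadline.
Profit order: D=65 G=61 A=49 F=47 E=40 B=25 C=19
Assign: D→slot 6, G→slot 2, A→slot 5, F→slot 4, E→slot 3, B→slot 1, C skipped.
Slots: [1:B] [2:G] [3:E] [4:F] [5:A] [6:D]
6 of 7 scheduled.

6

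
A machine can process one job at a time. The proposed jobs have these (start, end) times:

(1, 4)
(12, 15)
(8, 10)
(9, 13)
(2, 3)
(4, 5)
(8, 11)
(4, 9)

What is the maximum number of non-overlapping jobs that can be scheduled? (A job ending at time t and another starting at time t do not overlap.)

4

Sorted by end: (2,3)  (1,4)  (4,5)  (4,9)  (8,10)  (8,11)  (9,13)  (12,15)
take (2,3); take (4,5); take (8,10); skip (8,11); take (12,15).
Selected 4 jobs.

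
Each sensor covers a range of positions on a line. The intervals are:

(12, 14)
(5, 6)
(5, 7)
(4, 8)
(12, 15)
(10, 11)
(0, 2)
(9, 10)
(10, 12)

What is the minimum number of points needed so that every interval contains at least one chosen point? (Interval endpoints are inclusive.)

Sort by right endpoint; whenever an interval is uncovered, place a point at its right end.
By right end: [0,2]  [5,6]  [5,7]  [4,8]  [9,10]  [10,11]  [10,12]  [12,14]  [12,15]
[0,2] uncovered → point at 2; [5,6] uncovered → point at 6; [9,10] uncovered → point at 10; [12,14] uncovered → point at 14.
Points: 2, 6, 10, 14 (4 total).

4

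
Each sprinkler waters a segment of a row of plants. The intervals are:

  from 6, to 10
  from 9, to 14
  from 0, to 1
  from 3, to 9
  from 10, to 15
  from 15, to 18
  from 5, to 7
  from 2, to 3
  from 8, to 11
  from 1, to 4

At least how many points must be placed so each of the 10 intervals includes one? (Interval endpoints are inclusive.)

5

By right end: [0,1]  [2,3]  [1,4]  [5,7]  [3,9]  [6,10]  [8,11]  [9,14]  [10,15]  [15,18]
[0,1] uncovered → point at 1; [2,3] uncovered → point at 3; [5,7] uncovered → point at 7; [8,11] uncovered → point at 11; [15,18] uncovered → point at 18.
Points: 1, 3, 7, 11, 18 (5 total).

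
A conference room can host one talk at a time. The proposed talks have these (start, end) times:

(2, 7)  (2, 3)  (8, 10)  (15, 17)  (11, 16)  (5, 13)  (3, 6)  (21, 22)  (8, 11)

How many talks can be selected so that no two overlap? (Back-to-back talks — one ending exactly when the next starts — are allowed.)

5

By end time: (2,3), (3,6), (2,7), (8,10), (8,11), (5,13), (11,16), (15,17), (21,22).
Pick (2,3); next start ≥ 3 → (3,6); next start ≥ 6 → (8,10); next start ≥ 10 → (11,16); next start ≥ 16 → (21,22).
Selected 5 talks.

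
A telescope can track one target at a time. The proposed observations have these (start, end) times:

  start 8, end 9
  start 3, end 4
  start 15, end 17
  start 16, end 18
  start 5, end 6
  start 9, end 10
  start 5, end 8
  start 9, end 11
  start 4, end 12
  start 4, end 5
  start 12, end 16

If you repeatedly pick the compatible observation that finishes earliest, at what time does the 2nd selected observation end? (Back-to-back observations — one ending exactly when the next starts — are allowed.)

Order by finish time; keep every interval that doesn't clash with the previous kept one.
By end time: (3,4), (4,5), (5,6), (5,8), (8,9), (9,10), (9,11), (4,12), (12,16), (15,17), (16,18).
Pick (3,4); next start ≥ 4 → (4,5); next start ≥ 5 → (5,6); next start ≥ 6 → (8,9); next start ≥ 9 → (9,10); next start ≥ 10 → (12,16); next start ≥ 16 → (16,18).
Selected: (3,4) (4,5) (5,6) (8,9) (9,10) (12,16) (16,18)

5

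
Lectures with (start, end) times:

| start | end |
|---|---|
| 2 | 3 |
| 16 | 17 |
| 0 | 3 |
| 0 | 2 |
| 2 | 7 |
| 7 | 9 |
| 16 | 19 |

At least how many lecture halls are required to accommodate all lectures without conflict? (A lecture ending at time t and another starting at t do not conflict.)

3

starts: [0, 0, 2, 2, 7, 16, 16]
ends:   [2, 3, 3, 7, 9, 17, 19]
s0→1 s0→2 e2→1 s2→2 s2→3  — peak 3.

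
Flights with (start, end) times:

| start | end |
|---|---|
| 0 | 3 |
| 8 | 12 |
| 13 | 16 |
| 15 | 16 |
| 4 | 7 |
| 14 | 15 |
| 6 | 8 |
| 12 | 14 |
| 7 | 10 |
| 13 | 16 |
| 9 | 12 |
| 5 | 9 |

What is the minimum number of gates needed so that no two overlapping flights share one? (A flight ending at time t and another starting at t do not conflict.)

3

Count concurrent intervals with a sweep; the peak is the room count.
Events (time:±→running): 0:+→1 3:-→0 4:+→1 5:+→2 6:+→3 … peak 3.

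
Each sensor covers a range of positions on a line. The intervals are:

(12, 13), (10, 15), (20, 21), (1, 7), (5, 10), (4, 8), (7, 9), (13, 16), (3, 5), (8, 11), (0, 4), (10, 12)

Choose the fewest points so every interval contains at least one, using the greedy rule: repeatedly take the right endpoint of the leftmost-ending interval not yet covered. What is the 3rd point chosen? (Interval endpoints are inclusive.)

12

By right end: [0,4]  [3,5]  [1,7]  [4,8]  [7,9]  [5,10]  [8,11]  [10,12]  [12,13]  [10,15]  [13,16]  [20,21]
[0,4] uncovered → point at 4; [7,9] uncovered → point at 9; [10,12] uncovered → point at 12; [13,16] uncovered → point at 16; [20,21] uncovered → point at 21.
Points: 4, 9, 12, 16, 21 (5 total).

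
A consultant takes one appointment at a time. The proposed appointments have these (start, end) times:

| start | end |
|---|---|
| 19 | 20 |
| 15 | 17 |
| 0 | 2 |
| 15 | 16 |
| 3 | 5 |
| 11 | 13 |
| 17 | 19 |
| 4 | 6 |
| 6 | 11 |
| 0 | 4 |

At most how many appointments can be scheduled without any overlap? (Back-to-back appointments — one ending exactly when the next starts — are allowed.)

7

By end time: (0,2), (0,4), (3,5), (4,6), (6,11), (11,13), (15,16), (15,17), (17,19), (19,20).
Pick (0,2); next start ≥ 2 → (3,5); next start ≥ 5 → (6,11); next start ≥ 11 → (11,13); next start ≥ 13 → (15,16); next start ≥ 16 → (17,19); next start ≥ 19 → (19,20).
Selected 7 appointments.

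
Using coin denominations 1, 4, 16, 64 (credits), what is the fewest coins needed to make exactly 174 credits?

9

Use the largest denomination that fits, subtract, and repeat.
174 − 2×64→46 − 2×16→14 − 3×4→2 − 2×1→0
Total coins = 2 + 2 + 3 + 2 = 9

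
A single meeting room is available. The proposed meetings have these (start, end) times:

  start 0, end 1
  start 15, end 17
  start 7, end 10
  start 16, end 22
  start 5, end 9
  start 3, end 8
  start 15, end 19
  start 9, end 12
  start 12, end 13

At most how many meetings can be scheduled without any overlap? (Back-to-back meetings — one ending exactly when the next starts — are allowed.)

5

Sort by end time and greedily take each interval whose start is ≥ the last chosen end.
By end time: (0,1), (3,8), (5,9), (7,10), (9,12), (12,13), (15,17), (15,19), (16,22).
Pick (0,1); next start ≥ 1 → (3,8); next start ≥ 8 → (9,12); next start ≥ 12 → (12,13); next start ≥ 13 → (15,17).
Selected 5 meetings.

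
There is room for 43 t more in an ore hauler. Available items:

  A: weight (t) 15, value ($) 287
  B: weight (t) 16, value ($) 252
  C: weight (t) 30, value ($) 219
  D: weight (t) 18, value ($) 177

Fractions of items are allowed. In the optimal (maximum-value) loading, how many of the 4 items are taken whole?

Order: A (287/15=19.13) > B (252/16=15.75) > D (177/18=9.83) > C (219/30=7.30)
Fill: take A (15 @ 287) → take B (16 @ 252) → take 12/18 of D → 118.00; 43/43 used.
2 item(s) taken whole; one partial (take 12/18 of D).

2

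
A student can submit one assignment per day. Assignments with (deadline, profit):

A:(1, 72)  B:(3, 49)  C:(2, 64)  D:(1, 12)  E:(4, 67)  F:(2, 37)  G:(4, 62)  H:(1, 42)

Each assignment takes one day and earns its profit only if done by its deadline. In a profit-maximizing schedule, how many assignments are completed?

4

Profit order: A=72 E=67 C=64 G=62 B=49 H=42 F=37 D=12
Assign: A→slot 1, E→slot 4, C→slot 2, G→slot 3, B skipped, H skipped, F skipped, D skipped.
Slots: [1:A] [2:C] [3:G] [4:E]
4 of 8 scheduled.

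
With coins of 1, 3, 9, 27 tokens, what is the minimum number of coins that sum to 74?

74 − 2×27→20 − 2×9→2 − 2×1→0
Total coins = 2 + 2 + 2 = 6

6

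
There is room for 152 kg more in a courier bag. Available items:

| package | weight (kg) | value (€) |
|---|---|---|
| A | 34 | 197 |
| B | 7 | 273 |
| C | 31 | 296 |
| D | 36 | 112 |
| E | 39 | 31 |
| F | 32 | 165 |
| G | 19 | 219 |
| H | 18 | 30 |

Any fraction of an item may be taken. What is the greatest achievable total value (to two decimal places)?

Sort by value per unit weight and fill in that order.
Order: B (273/7=39.00) > G (219/19=11.53) > C (296/31=9.55) > A (197/34=5.79) > F (165/32=5.16) > D (112/36=3.11) > H (30/18=1.67) > E (31/39=0.79)
Fill: take B (7 @ 273) → take G (19 @ 219) → take C (31 @ 296) → take A (34 @ 197) → take F (32 @ 165) → take 29/36 of D → 90.22; 152/152 used.
Total value = 1240.22

1240.22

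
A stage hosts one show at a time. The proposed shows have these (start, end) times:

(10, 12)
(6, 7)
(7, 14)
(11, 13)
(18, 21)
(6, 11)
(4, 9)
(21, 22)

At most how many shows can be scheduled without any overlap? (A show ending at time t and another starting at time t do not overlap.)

4

By end time: (6,7), (4,9), (6,11), (10,12), (11,13), (7,14), (18,21), (21,22).
Pick (6,7); next start ≥ 7 → (10,12); next start ≥ 12 → (18,21); next start ≥ 21 → (21,22).
Selected 4 shows.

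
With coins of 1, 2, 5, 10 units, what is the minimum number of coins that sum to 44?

Use the largest denomination that fits, subtract, and repeat.
44 = 4×10 + 2×2
Total coins = 4 + 2 = 6

6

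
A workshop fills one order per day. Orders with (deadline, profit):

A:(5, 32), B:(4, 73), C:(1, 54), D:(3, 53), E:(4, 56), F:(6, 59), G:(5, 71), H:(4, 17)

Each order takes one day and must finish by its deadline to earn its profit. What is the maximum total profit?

Profit order: B=73 G=71 F=59 E=56 C=54 D=53 A=32 H=17
Assign: B→slot 4, G→slot 5, F→slot 6, E→slot 3, C→slot 1, D→slot 2, A skipped, H skipped.
Slots: [1:C] [2:D] [3:E] [4:B] [5:G] [6:F]
Profit = 54 + 53 + 56 + 73 + 71 + 59 = 366

366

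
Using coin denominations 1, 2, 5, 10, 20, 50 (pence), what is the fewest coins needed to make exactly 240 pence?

6

240 = 4×50 + 2×20
Total coins = 4 + 2 = 6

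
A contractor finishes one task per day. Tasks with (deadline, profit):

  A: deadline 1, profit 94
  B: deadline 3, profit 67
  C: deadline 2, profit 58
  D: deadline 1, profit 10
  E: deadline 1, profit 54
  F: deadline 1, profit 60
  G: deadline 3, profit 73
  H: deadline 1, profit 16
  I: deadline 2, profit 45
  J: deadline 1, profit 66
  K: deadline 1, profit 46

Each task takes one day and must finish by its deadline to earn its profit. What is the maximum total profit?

By profit: A(d1,94), G(d3,73), B(d3,67), J(d1,66), F(d1,60), C(d2,58), E(d1,54), K(d1,46), I(d2,45), H(d1,16), D(d1,10)
A→slot 1; G→slot 3; B→slot 2; J skipped; F skipped; C skipped; E skipped; K skipped; I skipped; H skipped; D skipped.
Profit = 94 + 67 + 73 = 234

234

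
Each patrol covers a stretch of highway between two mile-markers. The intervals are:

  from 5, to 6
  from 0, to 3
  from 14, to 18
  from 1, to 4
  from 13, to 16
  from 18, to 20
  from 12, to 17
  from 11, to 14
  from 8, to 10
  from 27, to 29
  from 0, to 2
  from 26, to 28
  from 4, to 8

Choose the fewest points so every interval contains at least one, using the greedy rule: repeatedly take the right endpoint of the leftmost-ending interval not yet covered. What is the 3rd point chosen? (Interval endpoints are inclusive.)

Sort by right endpoint; whenever an interval is uncovered, place a point at its right end.
Sorted: [0,2] [0,3] [1,4] [5,6] [4,8] [8,10] [11,14] [13,16] [12,17] [14,18] [18,20] [26,28] [27,29]
{[0,2],[0,3],[1,4]} hit by 2; {[5,6],[4,8]} hit by 6; {[8,10]} hit by 10; {[11,14],[13,16],[12,17],[14,18]} hit by 14; {[18,20]} hit by 20; {[26,28],[27,29]} hit by 28.
Points: 2, 6, 10, 14, 20, 28 (6 total).

10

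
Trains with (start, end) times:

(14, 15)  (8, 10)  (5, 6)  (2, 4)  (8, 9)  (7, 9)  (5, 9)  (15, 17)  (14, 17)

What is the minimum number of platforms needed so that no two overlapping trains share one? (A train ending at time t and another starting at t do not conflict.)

4

Events (time:±→running): 2:+→1 4:-→0 5:+→1 5:+→2 6:-→1 7:+→2 8:+→3 8:+→4 … peak 4.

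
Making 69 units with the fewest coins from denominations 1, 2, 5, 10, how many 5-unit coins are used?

69 − 6×10→9 − 1×5→4 − 2×2→0
Count of 5: 1

1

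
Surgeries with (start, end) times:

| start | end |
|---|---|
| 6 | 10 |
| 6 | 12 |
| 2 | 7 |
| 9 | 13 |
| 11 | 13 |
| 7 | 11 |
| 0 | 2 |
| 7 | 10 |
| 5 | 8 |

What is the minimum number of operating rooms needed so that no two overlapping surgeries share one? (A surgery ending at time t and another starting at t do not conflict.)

5

starts: [0, 2, 5, 6, 6, 7, 7, 9, 11]
ends:   [2, 7, 8, 10, 10, 11, 12, 13, 13]
s0→1 e2→0 s2→1 s5→2 s6→3 s6→4 e7→3 s7→4 s7→5  — peak 5.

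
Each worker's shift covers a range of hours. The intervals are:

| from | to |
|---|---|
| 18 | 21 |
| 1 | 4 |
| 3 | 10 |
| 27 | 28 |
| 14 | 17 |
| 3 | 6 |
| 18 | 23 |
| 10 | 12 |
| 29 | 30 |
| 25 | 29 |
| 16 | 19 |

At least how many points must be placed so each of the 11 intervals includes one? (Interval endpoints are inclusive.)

6

Process intervals by earliest right end; each time one isn't hit yet, stab at its right endpoint.
By right end: [1,4]  [3,6]  [3,10]  [10,12]  [14,17]  [16,19]  [18,21]  [18,23]  [27,28]  [25,29]  [29,30]
[1,4] uncovered → point at 4; [10,12] uncovered → point at 12; [14,17] uncovered → point at 17; [18,21] uncovered → point at 21; [27,28] uncovered → point at 28; [29,30] uncovered → point at 30.
Points: 4, 12, 17, 21, 28, 30 (6 total).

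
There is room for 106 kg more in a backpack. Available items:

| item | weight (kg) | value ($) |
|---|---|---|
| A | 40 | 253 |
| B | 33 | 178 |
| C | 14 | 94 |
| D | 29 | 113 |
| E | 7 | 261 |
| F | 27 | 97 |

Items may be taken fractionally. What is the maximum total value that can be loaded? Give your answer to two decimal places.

Sort by value per unit weight and fill in that order.
Order: E (261/7=37.29) > C (94/14=6.71) > A (253/40=6.33) > B (178/33=5.39) > D (113/29=3.90) > F (97/27=3.59)
Fill: take E (7 @ 261) → take C (14 @ 94) → take A (40 @ 253) → take B (33 @ 178) → take 12/29 of D → 46.76; 106/106 used.
Total value = 832.76

832.76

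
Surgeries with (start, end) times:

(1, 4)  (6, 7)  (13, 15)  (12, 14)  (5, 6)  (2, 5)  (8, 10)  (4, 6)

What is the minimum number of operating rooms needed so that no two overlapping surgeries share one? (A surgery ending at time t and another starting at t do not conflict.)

starts: [1, 2, 4, 5, 6, 8, 12, 13]
ends:   [4, 5, 6, 6, 7, 10, 14, 15]
s1→1 s2→2  — peak 2.

2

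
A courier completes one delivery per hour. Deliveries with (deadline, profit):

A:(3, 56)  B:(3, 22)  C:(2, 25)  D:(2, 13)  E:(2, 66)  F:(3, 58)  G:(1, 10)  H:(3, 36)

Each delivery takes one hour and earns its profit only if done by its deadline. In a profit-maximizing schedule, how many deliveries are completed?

By profit: E(d2,66), F(d3,58), A(d3,56), H(d3,36), C(d2,25), B(d3,22), D(d2,13), G(d1,10)
E→slot 2; F→slot 3; A→slot 1; H skipped; C skipped; B skipped; D skipped; G skipped.
3 of 8 scheduled.

3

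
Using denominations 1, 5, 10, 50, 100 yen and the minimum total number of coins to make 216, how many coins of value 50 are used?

Greedy: take as many of the largest coin as possible, then repeat with the remainder.
216 − 2×100→16 − 1×10→6 − 1×5→1 − 1×1→0
Count of 50: 0

0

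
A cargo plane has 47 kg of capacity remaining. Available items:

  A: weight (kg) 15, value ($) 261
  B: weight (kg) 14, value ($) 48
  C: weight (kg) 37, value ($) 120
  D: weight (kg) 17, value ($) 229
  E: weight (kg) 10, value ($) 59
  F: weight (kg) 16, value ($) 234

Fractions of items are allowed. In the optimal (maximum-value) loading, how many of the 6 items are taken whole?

2

Order: A (261/15=17.40) > F (234/16=14.62) > D (229/17=13.47) > E (59/10=5.90) > B (48/14=3.43) > C (120/37=3.24)
Fill: take A (15 @ 261) → take F (16 @ 234) → take 16/17 of D → 215.53; 47/47 used.
2 item(s) taken whole; one partial (take 16/17 of D).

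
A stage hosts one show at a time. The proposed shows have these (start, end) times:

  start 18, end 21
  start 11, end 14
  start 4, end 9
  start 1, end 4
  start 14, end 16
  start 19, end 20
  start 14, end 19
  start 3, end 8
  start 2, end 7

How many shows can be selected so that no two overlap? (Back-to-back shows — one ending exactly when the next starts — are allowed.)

5

By end time: (1,4), (2,7), (3,8), (4,9), (11,14), (14,16), (14,19), (19,20), (18,21).
Pick (1,4); next start ≥ 4 → (4,9); next start ≥ 9 → (11,14); next start ≥ 14 → (14,16); next start ≥ 16 → (19,20).
Selected 5 shows.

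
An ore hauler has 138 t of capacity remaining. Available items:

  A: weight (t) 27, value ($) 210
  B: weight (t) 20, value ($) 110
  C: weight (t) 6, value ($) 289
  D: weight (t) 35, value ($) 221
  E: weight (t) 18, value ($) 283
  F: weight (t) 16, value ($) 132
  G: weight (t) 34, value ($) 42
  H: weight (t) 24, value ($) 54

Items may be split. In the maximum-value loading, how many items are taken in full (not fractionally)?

Greedy by value/weight ratio, highest first.
Order: C (289/6=48.17) > E (283/18=15.72) > F (132/16=8.25) > A (210/27=7.78) > D (221/35=6.31) > B (110/20=5.50) > H (54/24=2.25) > G (42/34=1.24)
Fill: take C (6 @ 289) → take E (18 @ 283) → take F (16 @ 132) → take A (27 @ 210) → take D (35 @ 221) → take B (20 @ 110) → take 16/24 of H → 36.00; 138/138 used.
6 item(s) taken whole; one partial (take 16/24 of H).

6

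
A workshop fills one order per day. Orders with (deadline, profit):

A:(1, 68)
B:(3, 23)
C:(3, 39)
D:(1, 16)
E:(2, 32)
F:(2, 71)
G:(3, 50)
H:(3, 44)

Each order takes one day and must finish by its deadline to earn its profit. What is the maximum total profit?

Take jobs in profit order; each goes to the latest open slot no later than its deadline.
Profit order: F=71 A=68 G=50 H=44 C=39 E=32 B=23 D=16
Assign: F→slot 2, A→slot 1, G→slot 3, H skipped, C skipped, E skipped, B skipped, D skipped.
Slots: [1:A] [2:F] [3:G]
Profit = 68 + 71 + 50 = 189

189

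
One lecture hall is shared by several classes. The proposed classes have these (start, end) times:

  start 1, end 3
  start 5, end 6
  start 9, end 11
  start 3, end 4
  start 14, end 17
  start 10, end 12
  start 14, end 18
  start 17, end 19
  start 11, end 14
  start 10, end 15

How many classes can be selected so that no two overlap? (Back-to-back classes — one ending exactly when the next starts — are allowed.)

7

Sort by end time and greedily take each interval whose start is ≥ the last chosen end.
Sorted by end: (1,3)  (3,4)  (5,6)  (9,11)  (10,12)  (11,14)  (10,15)  (14,17)  (14,18)  (17,19)
take (1,3); take (3,4); take (5,6); take (9,11); take (11,14); take (14,17); skip (14,18); take (17,19).
Selected 7 classes.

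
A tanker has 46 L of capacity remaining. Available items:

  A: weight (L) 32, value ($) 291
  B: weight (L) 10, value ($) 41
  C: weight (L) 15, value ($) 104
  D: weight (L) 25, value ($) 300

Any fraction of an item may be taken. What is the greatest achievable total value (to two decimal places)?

Sort by value per unit weight and fill in that order.
Ratios (sorted): D 12.00, A 9.09, C 6.93, B 4.10
take D (25 @ 300); take 21/32 of A → 190.97. Capacity used 46/46.
Total value = 490.97

490.97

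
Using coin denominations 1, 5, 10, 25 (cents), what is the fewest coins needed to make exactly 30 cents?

2

Use the largest denomination that fits, subtract, and repeat.
30 − 1×25→5 − 1×5→0
Total coins = 1 + 1 = 2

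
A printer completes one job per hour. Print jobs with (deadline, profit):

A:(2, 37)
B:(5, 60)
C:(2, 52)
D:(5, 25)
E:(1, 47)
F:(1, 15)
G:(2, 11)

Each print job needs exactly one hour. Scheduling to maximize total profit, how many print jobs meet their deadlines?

4

Take jobs in profit order; each goes to the latest open slot no later than its deadline.
By profit: B(d5,60), C(d2,52), E(d1,47), A(d2,37), D(d5,25), F(d1,15), G(d2,11)
B→slot 5; C→slot 2; E→slot 1; A skipped; D→slot 4; F skipped; G skipped.
4 of 7 scheduled.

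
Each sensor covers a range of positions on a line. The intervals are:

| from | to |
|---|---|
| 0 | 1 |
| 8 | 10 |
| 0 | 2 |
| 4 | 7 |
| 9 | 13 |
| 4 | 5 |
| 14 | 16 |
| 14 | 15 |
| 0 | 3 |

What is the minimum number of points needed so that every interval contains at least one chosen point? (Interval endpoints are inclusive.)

4

Sort by right endpoint; whenever an interval is uncovered, place a point at its right end.
By right end: [0,1]  [0,2]  [0,3]  [4,5]  [4,7]  [8,10]  [9,13]  [14,15]  [14,16]
[0,1] uncovered → point at 1; [4,5] uncovered → point at 5; [8,10] uncovered → point at 10; [14,15] uncovered → point at 15.
Points: 1, 5, 10, 15 (4 total).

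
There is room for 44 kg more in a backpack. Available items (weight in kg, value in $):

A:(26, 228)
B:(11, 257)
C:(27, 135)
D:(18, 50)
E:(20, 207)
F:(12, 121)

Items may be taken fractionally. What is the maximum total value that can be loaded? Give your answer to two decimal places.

593.77

Greedy by value/weight ratio, highest first.
Ratios (sorted): B 23.36, E 10.35, F 10.08, A 8.77, C 5.00, D 2.78
take B (11 @ 257); take E (20 @ 207); take F (12 @ 121); take 1/26 of A → 8.77. Capacity used 44/44.
Total value = 593.77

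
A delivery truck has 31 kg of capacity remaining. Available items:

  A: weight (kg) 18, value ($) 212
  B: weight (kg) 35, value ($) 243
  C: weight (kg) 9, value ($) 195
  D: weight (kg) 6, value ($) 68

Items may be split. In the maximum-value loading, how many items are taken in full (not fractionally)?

Ratios (sorted): C 21.67, A 11.78, D 11.33, B 6.94
take C (9 @ 195); take A (18 @ 212); take 4/6 of D → 45.33. Capacity used 31/31.
2 item(s) taken whole; one partial (take 4/6 of D).

2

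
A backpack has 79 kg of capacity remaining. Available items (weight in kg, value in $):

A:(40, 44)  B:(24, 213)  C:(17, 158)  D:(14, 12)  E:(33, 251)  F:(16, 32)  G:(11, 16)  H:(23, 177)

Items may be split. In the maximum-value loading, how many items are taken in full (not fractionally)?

Ratios (sorted): C 9.29, B 8.88, H 7.70, E 7.61, F 2.00, G 1.45, A 1.10, D 0.86
take C (17 @ 158); take B (24 @ 213); take H (23 @ 177); take 15/33 of E → 114.09. Capacity used 79/79.
3 item(s) taken whole; one partial (take 15/33 of E).

3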